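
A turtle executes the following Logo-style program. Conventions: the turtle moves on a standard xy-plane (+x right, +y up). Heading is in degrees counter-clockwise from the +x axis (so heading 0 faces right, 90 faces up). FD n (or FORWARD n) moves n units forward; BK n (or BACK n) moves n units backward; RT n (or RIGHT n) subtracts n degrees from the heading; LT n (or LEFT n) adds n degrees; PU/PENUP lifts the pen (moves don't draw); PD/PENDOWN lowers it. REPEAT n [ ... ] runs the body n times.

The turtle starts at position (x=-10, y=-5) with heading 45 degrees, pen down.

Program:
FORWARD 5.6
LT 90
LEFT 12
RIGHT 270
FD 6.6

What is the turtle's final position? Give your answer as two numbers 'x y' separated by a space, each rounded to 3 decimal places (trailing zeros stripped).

Executing turtle program step by step:
Start: pos=(-10,-5), heading=45, pen down
FD 5.6: (-10,-5) -> (-6.04,-1.04) [heading=45, draw]
LT 90: heading 45 -> 135
LT 12: heading 135 -> 147
RT 270: heading 147 -> 237
FD 6.6: (-6.04,-1.04) -> (-9.635,-6.575) [heading=237, draw]
Final: pos=(-9.635,-6.575), heading=237, 2 segment(s) drawn

Answer: -9.635 -6.575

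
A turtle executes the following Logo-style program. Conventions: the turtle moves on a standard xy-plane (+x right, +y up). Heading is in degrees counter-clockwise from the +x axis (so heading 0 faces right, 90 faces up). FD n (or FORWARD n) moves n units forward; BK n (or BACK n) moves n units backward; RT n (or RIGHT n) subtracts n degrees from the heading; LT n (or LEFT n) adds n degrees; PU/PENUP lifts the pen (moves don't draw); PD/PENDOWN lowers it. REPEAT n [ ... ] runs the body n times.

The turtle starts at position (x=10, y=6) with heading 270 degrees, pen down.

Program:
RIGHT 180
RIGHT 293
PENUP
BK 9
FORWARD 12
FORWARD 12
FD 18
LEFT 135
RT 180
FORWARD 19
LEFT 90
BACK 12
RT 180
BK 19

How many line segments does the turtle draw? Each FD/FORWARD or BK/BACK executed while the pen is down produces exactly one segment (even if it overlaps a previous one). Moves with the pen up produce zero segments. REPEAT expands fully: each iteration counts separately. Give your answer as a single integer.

Executing turtle program step by step:
Start: pos=(10,6), heading=270, pen down
RT 180: heading 270 -> 90
RT 293: heading 90 -> 157
PU: pen up
BK 9: (10,6) -> (18.285,2.483) [heading=157, move]
FD 12: (18.285,2.483) -> (7.238,7.172) [heading=157, move]
FD 12: (7.238,7.172) -> (-3.808,11.861) [heading=157, move]
FD 18: (-3.808,11.861) -> (-20.377,18.894) [heading=157, move]
LT 135: heading 157 -> 292
RT 180: heading 292 -> 112
FD 19: (-20.377,18.894) -> (-27.494,36.511) [heading=112, move]
LT 90: heading 112 -> 202
BK 12: (-27.494,36.511) -> (-16.368,41.006) [heading=202, move]
RT 180: heading 202 -> 22
BK 19: (-16.368,41.006) -> (-33.984,33.888) [heading=22, move]
Final: pos=(-33.984,33.888), heading=22, 0 segment(s) drawn
Segments drawn: 0

Answer: 0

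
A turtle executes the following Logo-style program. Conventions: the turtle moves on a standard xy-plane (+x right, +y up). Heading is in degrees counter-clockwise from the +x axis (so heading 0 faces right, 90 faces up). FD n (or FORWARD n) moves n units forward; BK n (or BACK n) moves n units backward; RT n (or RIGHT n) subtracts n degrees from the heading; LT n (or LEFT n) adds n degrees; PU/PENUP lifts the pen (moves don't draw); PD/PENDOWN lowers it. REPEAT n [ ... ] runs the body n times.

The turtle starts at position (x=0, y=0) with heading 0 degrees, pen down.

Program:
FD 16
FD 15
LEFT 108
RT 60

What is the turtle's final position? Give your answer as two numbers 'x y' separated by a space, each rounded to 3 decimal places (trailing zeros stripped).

Answer: 31 0

Derivation:
Executing turtle program step by step:
Start: pos=(0,0), heading=0, pen down
FD 16: (0,0) -> (16,0) [heading=0, draw]
FD 15: (16,0) -> (31,0) [heading=0, draw]
LT 108: heading 0 -> 108
RT 60: heading 108 -> 48
Final: pos=(31,0), heading=48, 2 segment(s) drawn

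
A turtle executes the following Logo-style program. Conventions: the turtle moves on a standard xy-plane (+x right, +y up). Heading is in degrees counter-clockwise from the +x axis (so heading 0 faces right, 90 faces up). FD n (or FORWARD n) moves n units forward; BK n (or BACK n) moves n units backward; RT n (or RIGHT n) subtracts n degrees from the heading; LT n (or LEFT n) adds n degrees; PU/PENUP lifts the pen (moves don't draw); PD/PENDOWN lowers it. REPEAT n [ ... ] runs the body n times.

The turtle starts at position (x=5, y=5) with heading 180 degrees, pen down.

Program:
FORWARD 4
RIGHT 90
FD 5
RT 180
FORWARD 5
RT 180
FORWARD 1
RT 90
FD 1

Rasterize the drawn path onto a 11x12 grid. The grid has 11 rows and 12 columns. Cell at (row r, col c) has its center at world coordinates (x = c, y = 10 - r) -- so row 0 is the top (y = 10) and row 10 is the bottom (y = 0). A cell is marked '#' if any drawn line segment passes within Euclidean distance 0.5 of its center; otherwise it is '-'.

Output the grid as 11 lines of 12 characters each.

Answer: -#----------
-#----------
-#----------
-#----------
-##---------
-#####------
------------
------------
------------
------------
------------

Derivation:
Segment 0: (5,5) -> (1,5)
Segment 1: (1,5) -> (1,10)
Segment 2: (1,10) -> (1,5)
Segment 3: (1,5) -> (1,6)
Segment 4: (1,6) -> (2,6)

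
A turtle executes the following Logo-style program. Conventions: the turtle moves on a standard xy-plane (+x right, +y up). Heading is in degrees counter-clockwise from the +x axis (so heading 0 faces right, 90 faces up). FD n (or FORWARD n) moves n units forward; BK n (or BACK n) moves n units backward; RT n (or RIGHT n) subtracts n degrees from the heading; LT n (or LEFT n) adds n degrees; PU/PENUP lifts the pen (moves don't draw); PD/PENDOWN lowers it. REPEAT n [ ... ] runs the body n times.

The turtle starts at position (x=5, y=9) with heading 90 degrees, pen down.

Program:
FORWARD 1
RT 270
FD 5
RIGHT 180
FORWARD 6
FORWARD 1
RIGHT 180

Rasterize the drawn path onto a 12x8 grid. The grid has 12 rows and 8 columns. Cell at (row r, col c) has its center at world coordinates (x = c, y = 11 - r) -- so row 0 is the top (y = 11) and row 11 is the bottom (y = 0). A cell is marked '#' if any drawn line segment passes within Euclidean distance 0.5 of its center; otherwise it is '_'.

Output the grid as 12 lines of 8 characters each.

Segment 0: (5,9) -> (5,10)
Segment 1: (5,10) -> (0,10)
Segment 2: (0,10) -> (6,10)
Segment 3: (6,10) -> (7,10)

Answer: ________
########
_____#__
________
________
________
________
________
________
________
________
________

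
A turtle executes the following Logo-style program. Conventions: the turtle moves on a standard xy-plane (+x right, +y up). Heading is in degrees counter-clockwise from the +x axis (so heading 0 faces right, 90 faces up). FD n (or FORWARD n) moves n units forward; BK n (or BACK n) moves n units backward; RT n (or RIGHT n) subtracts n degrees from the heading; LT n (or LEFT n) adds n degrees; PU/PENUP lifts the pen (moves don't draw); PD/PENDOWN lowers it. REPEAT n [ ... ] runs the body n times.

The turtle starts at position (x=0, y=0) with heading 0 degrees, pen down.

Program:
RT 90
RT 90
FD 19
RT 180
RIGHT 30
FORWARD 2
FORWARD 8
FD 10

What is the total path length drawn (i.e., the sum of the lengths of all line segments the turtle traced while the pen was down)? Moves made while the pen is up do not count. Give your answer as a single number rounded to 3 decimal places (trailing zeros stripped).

Executing turtle program step by step:
Start: pos=(0,0), heading=0, pen down
RT 90: heading 0 -> 270
RT 90: heading 270 -> 180
FD 19: (0,0) -> (-19,0) [heading=180, draw]
RT 180: heading 180 -> 0
RT 30: heading 0 -> 330
FD 2: (-19,0) -> (-17.268,-1) [heading=330, draw]
FD 8: (-17.268,-1) -> (-10.34,-5) [heading=330, draw]
FD 10: (-10.34,-5) -> (-1.679,-10) [heading=330, draw]
Final: pos=(-1.679,-10), heading=330, 4 segment(s) drawn

Segment lengths:
  seg 1: (0,0) -> (-19,0), length = 19
  seg 2: (-19,0) -> (-17.268,-1), length = 2
  seg 3: (-17.268,-1) -> (-10.34,-5), length = 8
  seg 4: (-10.34,-5) -> (-1.679,-10), length = 10
Total = 39

Answer: 39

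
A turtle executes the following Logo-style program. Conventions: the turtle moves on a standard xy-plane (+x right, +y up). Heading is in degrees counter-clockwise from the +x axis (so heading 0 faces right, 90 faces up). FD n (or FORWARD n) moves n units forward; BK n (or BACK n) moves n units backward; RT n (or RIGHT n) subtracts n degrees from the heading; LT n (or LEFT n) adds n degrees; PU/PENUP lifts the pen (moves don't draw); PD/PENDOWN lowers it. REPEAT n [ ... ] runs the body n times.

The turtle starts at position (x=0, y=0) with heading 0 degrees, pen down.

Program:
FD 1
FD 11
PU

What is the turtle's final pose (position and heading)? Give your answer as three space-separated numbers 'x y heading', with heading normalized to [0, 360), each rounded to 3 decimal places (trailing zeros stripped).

Executing turtle program step by step:
Start: pos=(0,0), heading=0, pen down
FD 1: (0,0) -> (1,0) [heading=0, draw]
FD 11: (1,0) -> (12,0) [heading=0, draw]
PU: pen up
Final: pos=(12,0), heading=0, 2 segment(s) drawn

Answer: 12 0 0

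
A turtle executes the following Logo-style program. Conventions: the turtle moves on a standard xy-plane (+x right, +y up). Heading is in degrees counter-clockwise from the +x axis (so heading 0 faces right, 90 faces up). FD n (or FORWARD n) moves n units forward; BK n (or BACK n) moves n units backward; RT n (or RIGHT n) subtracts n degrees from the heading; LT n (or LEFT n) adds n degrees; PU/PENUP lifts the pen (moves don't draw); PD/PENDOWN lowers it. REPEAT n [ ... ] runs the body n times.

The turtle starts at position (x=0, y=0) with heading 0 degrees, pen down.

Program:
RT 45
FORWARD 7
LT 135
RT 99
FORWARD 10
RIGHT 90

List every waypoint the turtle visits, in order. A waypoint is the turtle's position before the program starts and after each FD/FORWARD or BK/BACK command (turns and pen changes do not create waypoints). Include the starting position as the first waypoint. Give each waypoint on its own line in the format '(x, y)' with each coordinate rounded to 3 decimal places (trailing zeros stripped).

Answer: (0, 0)
(4.95, -4.95)
(14.827, -6.514)

Derivation:
Executing turtle program step by step:
Start: pos=(0,0), heading=0, pen down
RT 45: heading 0 -> 315
FD 7: (0,0) -> (4.95,-4.95) [heading=315, draw]
LT 135: heading 315 -> 90
RT 99: heading 90 -> 351
FD 10: (4.95,-4.95) -> (14.827,-6.514) [heading=351, draw]
RT 90: heading 351 -> 261
Final: pos=(14.827,-6.514), heading=261, 2 segment(s) drawn
Waypoints (3 total):
(0, 0)
(4.95, -4.95)
(14.827, -6.514)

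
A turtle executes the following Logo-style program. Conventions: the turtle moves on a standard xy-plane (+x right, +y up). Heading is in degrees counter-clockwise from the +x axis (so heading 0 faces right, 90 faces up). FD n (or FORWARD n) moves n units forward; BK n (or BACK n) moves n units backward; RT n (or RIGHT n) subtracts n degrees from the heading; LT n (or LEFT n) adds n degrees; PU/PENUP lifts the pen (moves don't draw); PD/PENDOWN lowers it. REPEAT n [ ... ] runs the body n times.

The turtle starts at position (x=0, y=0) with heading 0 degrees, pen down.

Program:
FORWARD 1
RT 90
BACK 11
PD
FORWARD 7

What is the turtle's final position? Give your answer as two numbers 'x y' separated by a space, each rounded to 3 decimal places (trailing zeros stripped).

Executing turtle program step by step:
Start: pos=(0,0), heading=0, pen down
FD 1: (0,0) -> (1,0) [heading=0, draw]
RT 90: heading 0 -> 270
BK 11: (1,0) -> (1,11) [heading=270, draw]
PD: pen down
FD 7: (1,11) -> (1,4) [heading=270, draw]
Final: pos=(1,4), heading=270, 3 segment(s) drawn

Answer: 1 4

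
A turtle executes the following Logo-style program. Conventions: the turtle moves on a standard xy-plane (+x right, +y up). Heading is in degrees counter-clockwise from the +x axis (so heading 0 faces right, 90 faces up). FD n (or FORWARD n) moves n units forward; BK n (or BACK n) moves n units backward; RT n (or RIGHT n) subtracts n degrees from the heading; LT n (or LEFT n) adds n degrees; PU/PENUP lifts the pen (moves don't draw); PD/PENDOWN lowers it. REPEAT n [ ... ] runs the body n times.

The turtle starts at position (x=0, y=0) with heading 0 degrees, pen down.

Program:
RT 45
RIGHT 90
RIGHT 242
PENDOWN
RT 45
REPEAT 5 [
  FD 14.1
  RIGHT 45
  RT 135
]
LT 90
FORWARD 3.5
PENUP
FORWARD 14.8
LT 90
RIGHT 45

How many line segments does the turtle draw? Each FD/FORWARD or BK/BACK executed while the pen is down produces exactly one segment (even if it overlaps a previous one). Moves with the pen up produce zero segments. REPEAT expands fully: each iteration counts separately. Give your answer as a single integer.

Executing turtle program step by step:
Start: pos=(0,0), heading=0, pen down
RT 45: heading 0 -> 315
RT 90: heading 315 -> 225
RT 242: heading 225 -> 343
PD: pen down
RT 45: heading 343 -> 298
REPEAT 5 [
  -- iteration 1/5 --
  FD 14.1: (0,0) -> (6.62,-12.45) [heading=298, draw]
  RT 45: heading 298 -> 253
  RT 135: heading 253 -> 118
  -- iteration 2/5 --
  FD 14.1: (6.62,-12.45) -> (0,0) [heading=118, draw]
  RT 45: heading 118 -> 73
  RT 135: heading 73 -> 298
  -- iteration 3/5 --
  FD 14.1: (0,0) -> (6.62,-12.45) [heading=298, draw]
  RT 45: heading 298 -> 253
  RT 135: heading 253 -> 118
  -- iteration 4/5 --
  FD 14.1: (6.62,-12.45) -> (0,0) [heading=118, draw]
  RT 45: heading 118 -> 73
  RT 135: heading 73 -> 298
  -- iteration 5/5 --
  FD 14.1: (0,0) -> (6.62,-12.45) [heading=298, draw]
  RT 45: heading 298 -> 253
  RT 135: heading 253 -> 118
]
LT 90: heading 118 -> 208
FD 3.5: (6.62,-12.45) -> (3.529,-14.093) [heading=208, draw]
PU: pen up
FD 14.8: (3.529,-14.093) -> (-9.538,-21.041) [heading=208, move]
LT 90: heading 208 -> 298
RT 45: heading 298 -> 253
Final: pos=(-9.538,-21.041), heading=253, 6 segment(s) drawn
Segments drawn: 6

Answer: 6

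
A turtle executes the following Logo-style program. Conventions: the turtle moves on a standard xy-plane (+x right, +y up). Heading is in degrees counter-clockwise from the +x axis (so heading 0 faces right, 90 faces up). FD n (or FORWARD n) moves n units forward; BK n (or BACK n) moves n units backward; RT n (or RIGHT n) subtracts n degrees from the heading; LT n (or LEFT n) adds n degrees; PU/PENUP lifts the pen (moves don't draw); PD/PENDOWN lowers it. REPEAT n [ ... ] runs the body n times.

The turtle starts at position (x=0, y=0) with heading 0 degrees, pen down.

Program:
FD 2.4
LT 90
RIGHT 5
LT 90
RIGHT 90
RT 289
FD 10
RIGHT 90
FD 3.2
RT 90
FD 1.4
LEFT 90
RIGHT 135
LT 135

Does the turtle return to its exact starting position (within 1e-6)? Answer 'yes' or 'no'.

Answer: no

Derivation:
Executing turtle program step by step:
Start: pos=(0,0), heading=0, pen down
FD 2.4: (0,0) -> (2.4,0) [heading=0, draw]
LT 90: heading 0 -> 90
RT 5: heading 90 -> 85
LT 90: heading 85 -> 175
RT 90: heading 175 -> 85
RT 289: heading 85 -> 156
FD 10: (2.4,0) -> (-6.735,4.067) [heading=156, draw]
RT 90: heading 156 -> 66
FD 3.2: (-6.735,4.067) -> (-5.434,6.991) [heading=66, draw]
RT 90: heading 66 -> 336
FD 1.4: (-5.434,6.991) -> (-4.155,6.421) [heading=336, draw]
LT 90: heading 336 -> 66
RT 135: heading 66 -> 291
LT 135: heading 291 -> 66
Final: pos=(-4.155,6.421), heading=66, 4 segment(s) drawn

Start position: (0, 0)
Final position: (-4.155, 6.421)
Distance = 7.648; >= 1e-6 -> NOT closed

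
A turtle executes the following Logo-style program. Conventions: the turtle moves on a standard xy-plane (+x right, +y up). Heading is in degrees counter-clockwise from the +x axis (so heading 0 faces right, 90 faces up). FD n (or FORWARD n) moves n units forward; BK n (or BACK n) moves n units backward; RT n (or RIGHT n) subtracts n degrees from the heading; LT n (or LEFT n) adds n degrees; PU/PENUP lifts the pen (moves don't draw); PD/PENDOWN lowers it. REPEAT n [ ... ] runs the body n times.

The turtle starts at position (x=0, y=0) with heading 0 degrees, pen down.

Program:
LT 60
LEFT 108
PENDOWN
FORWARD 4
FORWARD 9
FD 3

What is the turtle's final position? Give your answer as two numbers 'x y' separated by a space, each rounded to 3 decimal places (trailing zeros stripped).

Answer: -15.65 3.327

Derivation:
Executing turtle program step by step:
Start: pos=(0,0), heading=0, pen down
LT 60: heading 0 -> 60
LT 108: heading 60 -> 168
PD: pen down
FD 4: (0,0) -> (-3.913,0.832) [heading=168, draw]
FD 9: (-3.913,0.832) -> (-12.716,2.703) [heading=168, draw]
FD 3: (-12.716,2.703) -> (-15.65,3.327) [heading=168, draw]
Final: pos=(-15.65,3.327), heading=168, 3 segment(s) drawn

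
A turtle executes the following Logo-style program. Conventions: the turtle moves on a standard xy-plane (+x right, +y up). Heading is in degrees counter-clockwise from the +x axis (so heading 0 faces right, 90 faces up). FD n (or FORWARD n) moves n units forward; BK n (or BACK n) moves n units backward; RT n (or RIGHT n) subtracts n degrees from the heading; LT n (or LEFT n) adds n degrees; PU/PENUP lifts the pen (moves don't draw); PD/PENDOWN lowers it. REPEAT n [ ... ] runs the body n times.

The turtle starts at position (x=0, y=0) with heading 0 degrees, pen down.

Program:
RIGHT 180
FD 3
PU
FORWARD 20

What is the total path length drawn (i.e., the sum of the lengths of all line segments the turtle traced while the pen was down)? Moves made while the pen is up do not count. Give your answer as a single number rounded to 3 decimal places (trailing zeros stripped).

Answer: 3

Derivation:
Executing turtle program step by step:
Start: pos=(0,0), heading=0, pen down
RT 180: heading 0 -> 180
FD 3: (0,0) -> (-3,0) [heading=180, draw]
PU: pen up
FD 20: (-3,0) -> (-23,0) [heading=180, move]
Final: pos=(-23,0), heading=180, 1 segment(s) drawn

Segment lengths:
  seg 1: (0,0) -> (-3,0), length = 3
Total = 3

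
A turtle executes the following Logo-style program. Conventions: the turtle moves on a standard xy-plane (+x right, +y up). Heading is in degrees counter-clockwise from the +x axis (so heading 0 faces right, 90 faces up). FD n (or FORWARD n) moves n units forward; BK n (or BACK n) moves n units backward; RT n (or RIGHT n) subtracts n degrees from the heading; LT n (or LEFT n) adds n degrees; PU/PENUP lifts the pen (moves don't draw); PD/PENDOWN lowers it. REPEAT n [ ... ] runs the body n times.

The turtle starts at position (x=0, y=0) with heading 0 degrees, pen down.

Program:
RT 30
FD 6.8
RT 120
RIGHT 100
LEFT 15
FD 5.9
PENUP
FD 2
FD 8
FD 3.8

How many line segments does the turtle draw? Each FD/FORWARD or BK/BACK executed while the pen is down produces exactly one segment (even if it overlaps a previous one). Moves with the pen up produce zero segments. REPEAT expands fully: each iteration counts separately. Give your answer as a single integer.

Answer: 2

Derivation:
Executing turtle program step by step:
Start: pos=(0,0), heading=0, pen down
RT 30: heading 0 -> 330
FD 6.8: (0,0) -> (5.889,-3.4) [heading=330, draw]
RT 120: heading 330 -> 210
RT 100: heading 210 -> 110
LT 15: heading 110 -> 125
FD 5.9: (5.889,-3.4) -> (2.505,1.433) [heading=125, draw]
PU: pen up
FD 2: (2.505,1.433) -> (1.358,3.071) [heading=125, move]
FD 8: (1.358,3.071) -> (-3.231,9.625) [heading=125, move]
FD 3.8: (-3.231,9.625) -> (-5.41,12.737) [heading=125, move]
Final: pos=(-5.41,12.737), heading=125, 2 segment(s) drawn
Segments drawn: 2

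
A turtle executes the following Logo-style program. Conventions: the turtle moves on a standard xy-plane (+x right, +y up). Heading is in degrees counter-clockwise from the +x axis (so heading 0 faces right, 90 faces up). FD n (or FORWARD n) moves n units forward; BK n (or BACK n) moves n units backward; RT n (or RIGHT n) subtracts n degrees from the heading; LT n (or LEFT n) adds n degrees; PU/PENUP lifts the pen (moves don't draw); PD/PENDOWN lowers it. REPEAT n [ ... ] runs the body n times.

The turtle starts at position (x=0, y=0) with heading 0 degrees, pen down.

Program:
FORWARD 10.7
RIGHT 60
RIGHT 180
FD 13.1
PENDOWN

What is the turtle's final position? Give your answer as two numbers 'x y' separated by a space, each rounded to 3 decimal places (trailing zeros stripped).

Executing turtle program step by step:
Start: pos=(0,0), heading=0, pen down
FD 10.7: (0,0) -> (10.7,0) [heading=0, draw]
RT 60: heading 0 -> 300
RT 180: heading 300 -> 120
FD 13.1: (10.7,0) -> (4.15,11.345) [heading=120, draw]
PD: pen down
Final: pos=(4.15,11.345), heading=120, 2 segment(s) drawn

Answer: 4.15 11.345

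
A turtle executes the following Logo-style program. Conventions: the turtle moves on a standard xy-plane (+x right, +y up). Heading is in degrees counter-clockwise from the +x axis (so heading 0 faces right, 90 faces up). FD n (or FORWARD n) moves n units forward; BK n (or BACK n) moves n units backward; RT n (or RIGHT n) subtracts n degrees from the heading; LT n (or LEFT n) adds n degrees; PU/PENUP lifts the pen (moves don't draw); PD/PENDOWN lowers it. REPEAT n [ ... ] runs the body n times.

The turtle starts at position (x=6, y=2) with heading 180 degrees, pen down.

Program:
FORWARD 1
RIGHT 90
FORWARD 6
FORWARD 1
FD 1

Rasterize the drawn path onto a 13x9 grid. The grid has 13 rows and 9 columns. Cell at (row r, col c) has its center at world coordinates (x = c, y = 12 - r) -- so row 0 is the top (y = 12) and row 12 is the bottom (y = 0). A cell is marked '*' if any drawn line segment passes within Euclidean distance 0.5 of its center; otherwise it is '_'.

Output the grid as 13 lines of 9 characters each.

Answer: _________
_________
_____*___
_____*___
_____*___
_____*___
_____*___
_____*___
_____*___
_____*___
_____**__
_________
_________

Derivation:
Segment 0: (6,2) -> (5,2)
Segment 1: (5,2) -> (5,8)
Segment 2: (5,8) -> (5,9)
Segment 3: (5,9) -> (5,10)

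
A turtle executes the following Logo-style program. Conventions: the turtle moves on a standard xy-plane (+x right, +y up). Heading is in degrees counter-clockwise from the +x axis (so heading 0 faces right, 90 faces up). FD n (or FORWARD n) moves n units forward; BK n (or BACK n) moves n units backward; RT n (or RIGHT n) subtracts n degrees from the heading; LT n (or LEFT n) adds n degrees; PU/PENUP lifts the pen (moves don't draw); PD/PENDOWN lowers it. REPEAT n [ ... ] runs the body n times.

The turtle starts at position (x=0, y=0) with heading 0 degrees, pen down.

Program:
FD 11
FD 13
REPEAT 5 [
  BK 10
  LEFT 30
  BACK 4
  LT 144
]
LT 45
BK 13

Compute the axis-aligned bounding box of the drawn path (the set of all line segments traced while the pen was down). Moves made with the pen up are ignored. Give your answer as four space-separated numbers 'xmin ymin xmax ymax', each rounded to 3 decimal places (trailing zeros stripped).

Answer: 0 -3.665 24.135 4.18

Derivation:
Executing turtle program step by step:
Start: pos=(0,0), heading=0, pen down
FD 11: (0,0) -> (11,0) [heading=0, draw]
FD 13: (11,0) -> (24,0) [heading=0, draw]
REPEAT 5 [
  -- iteration 1/5 --
  BK 10: (24,0) -> (14,0) [heading=0, draw]
  LT 30: heading 0 -> 30
  BK 4: (14,0) -> (10.536,-2) [heading=30, draw]
  LT 144: heading 30 -> 174
  -- iteration 2/5 --
  BK 10: (10.536,-2) -> (20.481,-3.045) [heading=174, draw]
  LT 30: heading 174 -> 204
  BK 4: (20.481,-3.045) -> (24.135,-1.418) [heading=204, draw]
  LT 144: heading 204 -> 348
  -- iteration 3/5 --
  BK 10: (24.135,-1.418) -> (14.354,0.661) [heading=348, draw]
  LT 30: heading 348 -> 18
  BK 4: (14.354,0.661) -> (10.55,-0.575) [heading=18, draw]
  LT 144: heading 18 -> 162
  -- iteration 4/5 --
  BK 10: (10.55,-0.575) -> (20.06,-3.665) [heading=162, draw]
  LT 30: heading 162 -> 192
  BK 4: (20.06,-3.665) -> (23.973,-2.834) [heading=192, draw]
  LT 144: heading 192 -> 336
  -- iteration 5/5 --
  BK 10: (23.973,-2.834) -> (14.837,1.234) [heading=336, draw]
  LT 30: heading 336 -> 6
  BK 4: (14.837,1.234) -> (10.859,0.815) [heading=6, draw]
  LT 144: heading 6 -> 150
]
LT 45: heading 150 -> 195
BK 13: (10.859,0.815) -> (23.416,4.18) [heading=195, draw]
Final: pos=(23.416,4.18), heading=195, 13 segment(s) drawn

Segment endpoints: x in {0, 10.536, 10.55, 10.859, 11, 14, 14.354, 14.837, 20.06, 20.481, 23.416, 23.973, 24, 24.135}, y in {-3.665, -3.045, -2.834, -2, -1.418, -0.575, 0, 0.661, 0.815, 1.234, 4.18}
xmin=0, ymin=-3.665, xmax=24.135, ymax=4.18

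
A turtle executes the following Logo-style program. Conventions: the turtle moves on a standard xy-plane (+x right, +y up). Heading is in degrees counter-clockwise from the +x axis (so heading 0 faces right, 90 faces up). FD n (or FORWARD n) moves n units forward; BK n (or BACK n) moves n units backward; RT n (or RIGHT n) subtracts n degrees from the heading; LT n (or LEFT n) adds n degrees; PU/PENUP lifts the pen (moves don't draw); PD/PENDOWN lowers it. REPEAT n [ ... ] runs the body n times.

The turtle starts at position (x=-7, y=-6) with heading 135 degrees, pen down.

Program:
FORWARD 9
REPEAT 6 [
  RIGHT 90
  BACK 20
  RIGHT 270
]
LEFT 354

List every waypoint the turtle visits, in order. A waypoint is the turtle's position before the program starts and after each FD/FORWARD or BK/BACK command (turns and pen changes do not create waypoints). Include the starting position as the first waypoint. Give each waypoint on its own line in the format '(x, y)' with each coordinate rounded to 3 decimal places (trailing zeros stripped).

Answer: (-7, -6)
(-13.364, 0.364)
(-27.506, -13.778)
(-41.648, -27.92)
(-55.79, -42.062)
(-69.933, -56.205)
(-84.075, -70.347)
(-98.217, -84.489)

Derivation:
Executing turtle program step by step:
Start: pos=(-7,-6), heading=135, pen down
FD 9: (-7,-6) -> (-13.364,0.364) [heading=135, draw]
REPEAT 6 [
  -- iteration 1/6 --
  RT 90: heading 135 -> 45
  BK 20: (-13.364,0.364) -> (-27.506,-13.778) [heading=45, draw]
  RT 270: heading 45 -> 135
  -- iteration 2/6 --
  RT 90: heading 135 -> 45
  BK 20: (-27.506,-13.778) -> (-41.648,-27.92) [heading=45, draw]
  RT 270: heading 45 -> 135
  -- iteration 3/6 --
  RT 90: heading 135 -> 45
  BK 20: (-41.648,-27.92) -> (-55.79,-42.062) [heading=45, draw]
  RT 270: heading 45 -> 135
  -- iteration 4/6 --
  RT 90: heading 135 -> 45
  BK 20: (-55.79,-42.062) -> (-69.933,-56.205) [heading=45, draw]
  RT 270: heading 45 -> 135
  -- iteration 5/6 --
  RT 90: heading 135 -> 45
  BK 20: (-69.933,-56.205) -> (-84.075,-70.347) [heading=45, draw]
  RT 270: heading 45 -> 135
  -- iteration 6/6 --
  RT 90: heading 135 -> 45
  BK 20: (-84.075,-70.347) -> (-98.217,-84.489) [heading=45, draw]
  RT 270: heading 45 -> 135
]
LT 354: heading 135 -> 129
Final: pos=(-98.217,-84.489), heading=129, 7 segment(s) drawn
Waypoints (8 total):
(-7, -6)
(-13.364, 0.364)
(-27.506, -13.778)
(-41.648, -27.92)
(-55.79, -42.062)
(-69.933, -56.205)
(-84.075, -70.347)
(-98.217, -84.489)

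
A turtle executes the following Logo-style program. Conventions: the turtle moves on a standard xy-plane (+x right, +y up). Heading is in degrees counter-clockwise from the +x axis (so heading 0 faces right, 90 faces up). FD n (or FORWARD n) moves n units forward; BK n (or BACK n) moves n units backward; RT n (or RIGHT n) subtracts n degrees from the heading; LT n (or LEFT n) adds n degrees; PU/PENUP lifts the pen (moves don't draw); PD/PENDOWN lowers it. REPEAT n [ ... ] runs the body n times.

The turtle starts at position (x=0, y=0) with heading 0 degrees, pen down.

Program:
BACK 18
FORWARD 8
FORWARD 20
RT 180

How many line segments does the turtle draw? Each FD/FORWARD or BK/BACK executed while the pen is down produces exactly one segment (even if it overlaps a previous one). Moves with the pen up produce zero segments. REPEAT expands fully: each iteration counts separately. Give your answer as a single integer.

Executing turtle program step by step:
Start: pos=(0,0), heading=0, pen down
BK 18: (0,0) -> (-18,0) [heading=0, draw]
FD 8: (-18,0) -> (-10,0) [heading=0, draw]
FD 20: (-10,0) -> (10,0) [heading=0, draw]
RT 180: heading 0 -> 180
Final: pos=(10,0), heading=180, 3 segment(s) drawn
Segments drawn: 3

Answer: 3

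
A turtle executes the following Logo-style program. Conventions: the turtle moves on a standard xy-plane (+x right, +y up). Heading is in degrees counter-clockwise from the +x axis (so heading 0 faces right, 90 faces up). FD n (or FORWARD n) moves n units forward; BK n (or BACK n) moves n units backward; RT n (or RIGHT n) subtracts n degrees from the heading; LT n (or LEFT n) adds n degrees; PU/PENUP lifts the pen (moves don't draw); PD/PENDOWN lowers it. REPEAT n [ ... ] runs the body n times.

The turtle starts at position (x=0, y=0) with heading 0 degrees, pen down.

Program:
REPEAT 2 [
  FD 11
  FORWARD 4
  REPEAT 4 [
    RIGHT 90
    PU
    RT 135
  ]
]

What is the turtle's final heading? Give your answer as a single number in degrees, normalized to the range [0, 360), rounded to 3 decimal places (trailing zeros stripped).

Answer: 0

Derivation:
Executing turtle program step by step:
Start: pos=(0,0), heading=0, pen down
REPEAT 2 [
  -- iteration 1/2 --
  FD 11: (0,0) -> (11,0) [heading=0, draw]
  FD 4: (11,0) -> (15,0) [heading=0, draw]
  REPEAT 4 [
    -- iteration 1/4 --
    RT 90: heading 0 -> 270
    PU: pen up
    RT 135: heading 270 -> 135
    -- iteration 2/4 --
    RT 90: heading 135 -> 45
    PU: pen up
    RT 135: heading 45 -> 270
    -- iteration 3/4 --
    RT 90: heading 270 -> 180
    PU: pen up
    RT 135: heading 180 -> 45
    -- iteration 4/4 --
    RT 90: heading 45 -> 315
    PU: pen up
    RT 135: heading 315 -> 180
  ]
  -- iteration 2/2 --
  FD 11: (15,0) -> (4,0) [heading=180, move]
  FD 4: (4,0) -> (0,0) [heading=180, move]
  REPEAT 4 [
    -- iteration 1/4 --
    RT 90: heading 180 -> 90
    PU: pen up
    RT 135: heading 90 -> 315
    -- iteration 2/4 --
    RT 90: heading 315 -> 225
    PU: pen up
    RT 135: heading 225 -> 90
    -- iteration 3/4 --
    RT 90: heading 90 -> 0
    PU: pen up
    RT 135: heading 0 -> 225
    -- iteration 4/4 --
    RT 90: heading 225 -> 135
    PU: pen up
    RT 135: heading 135 -> 0
  ]
]
Final: pos=(0,0), heading=0, 2 segment(s) drawn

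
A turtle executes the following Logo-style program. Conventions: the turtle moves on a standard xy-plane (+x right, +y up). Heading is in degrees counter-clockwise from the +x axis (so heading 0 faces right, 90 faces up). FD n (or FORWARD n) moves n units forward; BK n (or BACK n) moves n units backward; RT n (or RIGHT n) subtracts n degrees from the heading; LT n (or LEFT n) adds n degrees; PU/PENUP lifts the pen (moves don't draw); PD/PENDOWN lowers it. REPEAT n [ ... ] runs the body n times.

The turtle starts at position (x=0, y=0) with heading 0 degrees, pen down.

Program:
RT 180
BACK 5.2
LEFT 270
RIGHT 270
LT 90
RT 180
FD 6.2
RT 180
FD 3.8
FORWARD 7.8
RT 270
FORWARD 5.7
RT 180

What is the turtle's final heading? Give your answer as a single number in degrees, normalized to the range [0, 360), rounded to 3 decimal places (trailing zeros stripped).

Executing turtle program step by step:
Start: pos=(0,0), heading=0, pen down
RT 180: heading 0 -> 180
BK 5.2: (0,0) -> (5.2,0) [heading=180, draw]
LT 270: heading 180 -> 90
RT 270: heading 90 -> 180
LT 90: heading 180 -> 270
RT 180: heading 270 -> 90
FD 6.2: (5.2,0) -> (5.2,6.2) [heading=90, draw]
RT 180: heading 90 -> 270
FD 3.8: (5.2,6.2) -> (5.2,2.4) [heading=270, draw]
FD 7.8: (5.2,2.4) -> (5.2,-5.4) [heading=270, draw]
RT 270: heading 270 -> 0
FD 5.7: (5.2,-5.4) -> (10.9,-5.4) [heading=0, draw]
RT 180: heading 0 -> 180
Final: pos=(10.9,-5.4), heading=180, 5 segment(s) drawn

Answer: 180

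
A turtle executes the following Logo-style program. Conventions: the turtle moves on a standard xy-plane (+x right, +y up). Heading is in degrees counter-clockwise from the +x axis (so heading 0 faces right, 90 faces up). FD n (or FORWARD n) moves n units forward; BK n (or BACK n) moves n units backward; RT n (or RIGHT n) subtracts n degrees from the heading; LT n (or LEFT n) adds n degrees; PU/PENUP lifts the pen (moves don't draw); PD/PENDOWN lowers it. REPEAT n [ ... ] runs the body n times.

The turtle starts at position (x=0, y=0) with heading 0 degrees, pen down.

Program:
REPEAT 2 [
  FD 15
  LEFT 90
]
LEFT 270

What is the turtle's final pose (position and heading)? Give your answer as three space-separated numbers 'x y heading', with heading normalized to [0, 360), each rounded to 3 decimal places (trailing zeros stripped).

Answer: 15 15 90

Derivation:
Executing turtle program step by step:
Start: pos=(0,0), heading=0, pen down
REPEAT 2 [
  -- iteration 1/2 --
  FD 15: (0,0) -> (15,0) [heading=0, draw]
  LT 90: heading 0 -> 90
  -- iteration 2/2 --
  FD 15: (15,0) -> (15,15) [heading=90, draw]
  LT 90: heading 90 -> 180
]
LT 270: heading 180 -> 90
Final: pos=(15,15), heading=90, 2 segment(s) drawn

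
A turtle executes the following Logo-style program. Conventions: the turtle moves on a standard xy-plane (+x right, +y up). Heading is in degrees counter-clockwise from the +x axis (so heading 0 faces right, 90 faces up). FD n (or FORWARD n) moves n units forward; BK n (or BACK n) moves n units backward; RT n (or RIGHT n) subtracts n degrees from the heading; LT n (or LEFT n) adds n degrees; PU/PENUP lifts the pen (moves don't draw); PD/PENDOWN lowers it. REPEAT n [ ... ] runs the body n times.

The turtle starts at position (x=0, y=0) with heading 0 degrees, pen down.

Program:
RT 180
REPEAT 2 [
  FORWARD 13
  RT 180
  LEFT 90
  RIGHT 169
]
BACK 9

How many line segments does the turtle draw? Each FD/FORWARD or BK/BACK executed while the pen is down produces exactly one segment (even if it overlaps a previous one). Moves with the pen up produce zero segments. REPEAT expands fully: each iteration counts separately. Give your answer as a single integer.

Answer: 3

Derivation:
Executing turtle program step by step:
Start: pos=(0,0), heading=0, pen down
RT 180: heading 0 -> 180
REPEAT 2 [
  -- iteration 1/2 --
  FD 13: (0,0) -> (-13,0) [heading=180, draw]
  RT 180: heading 180 -> 0
  LT 90: heading 0 -> 90
  RT 169: heading 90 -> 281
  -- iteration 2/2 --
  FD 13: (-13,0) -> (-10.519,-12.761) [heading=281, draw]
  RT 180: heading 281 -> 101
  LT 90: heading 101 -> 191
  RT 169: heading 191 -> 22
]
BK 9: (-10.519,-12.761) -> (-18.864,-16.133) [heading=22, draw]
Final: pos=(-18.864,-16.133), heading=22, 3 segment(s) drawn
Segments drawn: 3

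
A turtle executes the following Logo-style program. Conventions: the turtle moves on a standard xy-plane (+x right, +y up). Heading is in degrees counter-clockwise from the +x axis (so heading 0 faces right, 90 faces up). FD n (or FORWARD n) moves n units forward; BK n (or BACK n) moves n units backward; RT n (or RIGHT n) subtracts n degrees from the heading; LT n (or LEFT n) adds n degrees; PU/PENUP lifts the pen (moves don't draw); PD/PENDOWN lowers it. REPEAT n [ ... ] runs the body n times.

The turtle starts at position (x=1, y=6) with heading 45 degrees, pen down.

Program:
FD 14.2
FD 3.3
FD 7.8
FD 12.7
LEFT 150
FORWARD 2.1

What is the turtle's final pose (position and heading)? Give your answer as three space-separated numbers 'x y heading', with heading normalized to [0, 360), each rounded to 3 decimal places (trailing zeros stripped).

Executing turtle program step by step:
Start: pos=(1,6), heading=45, pen down
FD 14.2: (1,6) -> (11.041,16.041) [heading=45, draw]
FD 3.3: (11.041,16.041) -> (13.374,18.374) [heading=45, draw]
FD 7.8: (13.374,18.374) -> (18.89,23.89) [heading=45, draw]
FD 12.7: (18.89,23.89) -> (27.87,32.87) [heading=45, draw]
LT 150: heading 45 -> 195
FD 2.1: (27.87,32.87) -> (25.842,32.327) [heading=195, draw]
Final: pos=(25.842,32.327), heading=195, 5 segment(s) drawn

Answer: 25.842 32.327 195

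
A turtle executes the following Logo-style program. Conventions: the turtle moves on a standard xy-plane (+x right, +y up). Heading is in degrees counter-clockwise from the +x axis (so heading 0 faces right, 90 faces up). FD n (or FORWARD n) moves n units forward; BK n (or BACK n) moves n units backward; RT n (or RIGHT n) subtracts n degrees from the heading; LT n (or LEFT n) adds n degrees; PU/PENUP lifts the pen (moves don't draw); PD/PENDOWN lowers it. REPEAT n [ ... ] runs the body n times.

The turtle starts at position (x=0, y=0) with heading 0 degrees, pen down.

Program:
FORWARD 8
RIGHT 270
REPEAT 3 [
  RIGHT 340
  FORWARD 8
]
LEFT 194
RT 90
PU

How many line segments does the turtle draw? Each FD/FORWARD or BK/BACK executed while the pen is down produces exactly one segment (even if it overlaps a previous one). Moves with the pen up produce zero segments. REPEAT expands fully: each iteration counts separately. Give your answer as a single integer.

Executing turtle program step by step:
Start: pos=(0,0), heading=0, pen down
FD 8: (0,0) -> (8,0) [heading=0, draw]
RT 270: heading 0 -> 90
REPEAT 3 [
  -- iteration 1/3 --
  RT 340: heading 90 -> 110
  FD 8: (8,0) -> (5.264,7.518) [heading=110, draw]
  -- iteration 2/3 --
  RT 340: heading 110 -> 130
  FD 8: (5.264,7.518) -> (0.122,13.646) [heading=130, draw]
  -- iteration 3/3 --
  RT 340: heading 130 -> 150
  FD 8: (0.122,13.646) -> (-6.807,17.646) [heading=150, draw]
]
LT 194: heading 150 -> 344
RT 90: heading 344 -> 254
PU: pen up
Final: pos=(-6.807,17.646), heading=254, 4 segment(s) drawn
Segments drawn: 4

Answer: 4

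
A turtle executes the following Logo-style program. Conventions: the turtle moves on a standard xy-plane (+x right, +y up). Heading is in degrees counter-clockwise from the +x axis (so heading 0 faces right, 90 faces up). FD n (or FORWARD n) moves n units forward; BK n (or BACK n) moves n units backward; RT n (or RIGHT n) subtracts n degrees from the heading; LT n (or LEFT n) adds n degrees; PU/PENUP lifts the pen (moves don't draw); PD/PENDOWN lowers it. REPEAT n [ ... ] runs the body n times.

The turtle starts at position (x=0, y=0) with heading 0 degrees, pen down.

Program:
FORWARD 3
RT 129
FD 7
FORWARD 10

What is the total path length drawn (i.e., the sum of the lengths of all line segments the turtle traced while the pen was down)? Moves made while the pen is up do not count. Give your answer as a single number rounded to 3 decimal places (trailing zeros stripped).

Executing turtle program step by step:
Start: pos=(0,0), heading=0, pen down
FD 3: (0,0) -> (3,0) [heading=0, draw]
RT 129: heading 0 -> 231
FD 7: (3,0) -> (-1.405,-5.44) [heading=231, draw]
FD 10: (-1.405,-5.44) -> (-7.698,-13.211) [heading=231, draw]
Final: pos=(-7.698,-13.211), heading=231, 3 segment(s) drawn

Segment lengths:
  seg 1: (0,0) -> (3,0), length = 3
  seg 2: (3,0) -> (-1.405,-5.44), length = 7
  seg 3: (-1.405,-5.44) -> (-7.698,-13.211), length = 10
Total = 20

Answer: 20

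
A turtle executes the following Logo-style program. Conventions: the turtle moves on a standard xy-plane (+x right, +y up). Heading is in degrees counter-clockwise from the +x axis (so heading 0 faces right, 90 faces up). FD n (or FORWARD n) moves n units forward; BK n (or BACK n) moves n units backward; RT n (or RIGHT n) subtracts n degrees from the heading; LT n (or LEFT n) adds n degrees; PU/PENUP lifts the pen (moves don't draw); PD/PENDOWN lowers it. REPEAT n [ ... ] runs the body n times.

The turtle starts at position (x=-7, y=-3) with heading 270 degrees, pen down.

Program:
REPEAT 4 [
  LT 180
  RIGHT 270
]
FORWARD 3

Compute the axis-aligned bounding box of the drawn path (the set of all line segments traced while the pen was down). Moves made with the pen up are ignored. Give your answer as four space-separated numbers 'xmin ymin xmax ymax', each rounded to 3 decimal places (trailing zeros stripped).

Answer: -7 -6 -7 -3

Derivation:
Executing turtle program step by step:
Start: pos=(-7,-3), heading=270, pen down
REPEAT 4 [
  -- iteration 1/4 --
  LT 180: heading 270 -> 90
  RT 270: heading 90 -> 180
  -- iteration 2/4 --
  LT 180: heading 180 -> 0
  RT 270: heading 0 -> 90
  -- iteration 3/4 --
  LT 180: heading 90 -> 270
  RT 270: heading 270 -> 0
  -- iteration 4/4 --
  LT 180: heading 0 -> 180
  RT 270: heading 180 -> 270
]
FD 3: (-7,-3) -> (-7,-6) [heading=270, draw]
Final: pos=(-7,-6), heading=270, 1 segment(s) drawn

Segment endpoints: x in {-7}, y in {-6, -3}
xmin=-7, ymin=-6, xmax=-7, ymax=-3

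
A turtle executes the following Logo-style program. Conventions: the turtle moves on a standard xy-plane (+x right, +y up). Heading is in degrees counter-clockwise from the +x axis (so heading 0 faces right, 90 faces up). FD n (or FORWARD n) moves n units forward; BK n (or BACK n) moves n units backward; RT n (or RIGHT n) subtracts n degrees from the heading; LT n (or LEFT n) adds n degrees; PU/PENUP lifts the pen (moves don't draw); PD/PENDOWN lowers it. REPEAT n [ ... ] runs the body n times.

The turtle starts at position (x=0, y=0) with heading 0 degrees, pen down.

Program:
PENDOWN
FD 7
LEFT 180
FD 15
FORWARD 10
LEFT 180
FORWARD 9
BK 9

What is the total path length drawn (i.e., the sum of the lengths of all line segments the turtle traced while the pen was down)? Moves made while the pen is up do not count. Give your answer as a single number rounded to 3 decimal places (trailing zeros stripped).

Executing turtle program step by step:
Start: pos=(0,0), heading=0, pen down
PD: pen down
FD 7: (0,0) -> (7,0) [heading=0, draw]
LT 180: heading 0 -> 180
FD 15: (7,0) -> (-8,0) [heading=180, draw]
FD 10: (-8,0) -> (-18,0) [heading=180, draw]
LT 180: heading 180 -> 0
FD 9: (-18,0) -> (-9,0) [heading=0, draw]
BK 9: (-9,0) -> (-18,0) [heading=0, draw]
Final: pos=(-18,0), heading=0, 5 segment(s) drawn

Segment lengths:
  seg 1: (0,0) -> (7,0), length = 7
  seg 2: (7,0) -> (-8,0), length = 15
  seg 3: (-8,0) -> (-18,0), length = 10
  seg 4: (-18,0) -> (-9,0), length = 9
  seg 5: (-9,0) -> (-18,0), length = 9
Total = 50

Answer: 50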